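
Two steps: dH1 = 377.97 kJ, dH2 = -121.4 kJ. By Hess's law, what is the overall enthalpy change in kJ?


Hess's law: enthalpy is a state function, so add the step enthalpies.
dH_total = dH1 + dH2 = 377.97 + (-121.4)
dH_total = 256.57 kJ:

256.57 kJ


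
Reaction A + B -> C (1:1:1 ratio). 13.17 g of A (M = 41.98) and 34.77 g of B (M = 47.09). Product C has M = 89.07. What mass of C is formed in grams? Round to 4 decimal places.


Find moles of each reactant; the smaller value is the limiting reagent in a 1:1:1 reaction, so moles_C equals moles of the limiter.
n_A = mass_A / M_A = 13.17 / 41.98 = 0.313721 mol
n_B = mass_B / M_B = 34.77 / 47.09 = 0.738373 mol
Limiting reagent: A (smaller), n_limiting = 0.313721 mol
mass_C = n_limiting * M_C = 0.313721 * 89.07
mass_C = 27.94312947 g, rounded to 4 dp:

27.9431 g


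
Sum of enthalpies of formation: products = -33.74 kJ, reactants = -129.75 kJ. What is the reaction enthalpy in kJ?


dH_rxn = sum(dH_f products) - sum(dH_f reactants)
dH_rxn = -33.74 - (-129.75)
dH_rxn = 96.01 kJ:

96.01 kJ


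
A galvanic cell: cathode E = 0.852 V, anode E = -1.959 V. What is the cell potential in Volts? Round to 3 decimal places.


Standard cell potential: E_cell = E_cathode - E_anode.
E_cell = 0.852 - (-1.959)
E_cell = 2.811 V, rounded to 3 dp:

2.811 V


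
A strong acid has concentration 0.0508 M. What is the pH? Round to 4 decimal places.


A strong acid dissociates completely, so [H+] equals the given concentration.
pH = -log10([H+]) = -log10(0.0508)
pH = 1.29413629, rounded to 4 dp:

1.2941


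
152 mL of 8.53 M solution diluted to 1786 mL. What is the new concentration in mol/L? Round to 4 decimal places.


Dilution: M1*V1 = M2*V2, solve for M2.
M2 = M1*V1 / V2
M2 = 8.53 * 152 / 1786
M2 = 1296.56 / 1786
M2 = 0.72595745 mol/L, rounded to 4 dp:

0.7260 mol/L


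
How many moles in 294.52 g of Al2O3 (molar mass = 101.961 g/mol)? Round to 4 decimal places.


n = mass / M
n = 294.52 / 101.961
n = 2.88855543 mol, rounded to 4 dp:

2.8886 mol


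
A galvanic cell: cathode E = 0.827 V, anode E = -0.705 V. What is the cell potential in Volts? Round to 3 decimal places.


Standard cell potential: E_cell = E_cathode - E_anode.
E_cell = 0.827 - (-0.705)
E_cell = 1.532 V, rounded to 3 dp:

1.532 V


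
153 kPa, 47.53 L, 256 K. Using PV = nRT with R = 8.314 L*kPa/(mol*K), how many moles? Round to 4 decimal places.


PV = nRT, solve for n = PV / (RT).
PV = 153 * 47.53 = 7272.09
RT = 8.314 * 256 = 2128.384
n = 7272.09 / 2128.384
n = 3.41671898 mol, rounded to 4 dp:

3.4167 mol


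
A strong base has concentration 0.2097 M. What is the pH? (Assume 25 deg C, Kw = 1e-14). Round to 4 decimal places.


A strong base dissociates completely, so [OH-] equals the given concentration.
pOH = -log10([OH-]) = -log10(0.2097) = 0.678402
pH = 14 - pOH = 14 - 0.678402
pH = 13.321598, rounded to 4 dp:

13.3216


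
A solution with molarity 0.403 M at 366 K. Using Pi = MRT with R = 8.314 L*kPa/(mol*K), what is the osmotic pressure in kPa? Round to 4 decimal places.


Osmotic pressure (van't Hoff): Pi = M*R*T.
RT = 8.314 * 366 = 3042.924
Pi = 0.403 * 3042.924
Pi = 1226.298372 kPa, rounded to 4 dp:

1226.2984 kPa


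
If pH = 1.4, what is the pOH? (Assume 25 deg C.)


At 25 deg C, pH + pOH = 14.
pOH = 14 - pH = 14 - 1.4
pOH = 12.6:

12.60


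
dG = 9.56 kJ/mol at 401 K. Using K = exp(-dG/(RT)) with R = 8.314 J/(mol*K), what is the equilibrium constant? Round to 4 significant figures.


dG is in kJ/mol; multiply by 1000 to match R in J/(mol*K).
RT = 8.314 * 401 = 3333.914 J/mol
exponent = -dG*1000 / (RT) = -(9.56*1000) / 3333.914 = -2.86750048
K = exp(-2.86750048)
K = 0.056840824, rounded to 4 significant figures:

0.05684


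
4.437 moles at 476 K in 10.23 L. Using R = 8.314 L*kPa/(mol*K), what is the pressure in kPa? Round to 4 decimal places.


PV = nRT, solve for P = nRT / V.
nRT = 4.437 * 8.314 * 476 = 17559.2678
P = 17559.2678 / 10.23
P = 1716.4484653 kPa, rounded to 4 dp:

1716.4485 kPa


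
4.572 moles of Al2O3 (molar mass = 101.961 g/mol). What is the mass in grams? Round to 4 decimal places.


mass = n * M
mass = 4.572 * 101.961
mass = 466.165692 g, rounded to 4 dp:

466.1657 g


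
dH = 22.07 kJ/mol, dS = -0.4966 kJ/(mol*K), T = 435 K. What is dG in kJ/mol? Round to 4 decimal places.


Gibbs: dG = dH - T*dS (consistent units, dS already in kJ/(mol*K)).
T*dS = 435 * -0.4966 = -216.021
dG = 22.07 - (-216.021)
dG = 238.091 kJ/mol, rounded to 4 dp:

238.0910 kJ/mol


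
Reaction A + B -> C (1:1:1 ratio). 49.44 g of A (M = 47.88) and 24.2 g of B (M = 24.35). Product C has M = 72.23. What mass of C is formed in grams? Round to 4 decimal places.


Find moles of each reactant; the smaller value is the limiting reagent in a 1:1:1 reaction, so moles_C equals moles of the limiter.
n_A = mass_A / M_A = 49.44 / 47.88 = 1.032581 mol
n_B = mass_B / M_B = 24.2 / 24.35 = 0.99384 mol
Limiting reagent: B (smaller), n_limiting = 0.99384 mol
mass_C = n_limiting * M_C = 0.99384 * 72.23
mass_C = 71.7850632 g, rounded to 4 dp:

71.7851 g


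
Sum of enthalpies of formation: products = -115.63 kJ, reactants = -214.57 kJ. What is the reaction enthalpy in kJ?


dH_rxn = sum(dH_f products) - sum(dH_f reactants)
dH_rxn = -115.63 - (-214.57)
dH_rxn = 98.94 kJ:

98.94 kJ


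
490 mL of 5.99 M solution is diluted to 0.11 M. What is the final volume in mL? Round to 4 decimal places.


Dilution: M1*V1 = M2*V2, solve for V2.
V2 = M1*V1 / M2
V2 = 5.99 * 490 / 0.11
V2 = 2935.1 / 0.11
V2 = 26682.72727273 mL, rounded to 4 dp:

26682.7273 mL


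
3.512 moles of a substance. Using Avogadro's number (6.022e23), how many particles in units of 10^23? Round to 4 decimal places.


N = n * NA, then divide by 1e23 for the requested units.
N / 1e23 = n * 6.022
N / 1e23 = 3.512 * 6.022
N / 1e23 = 21.149264, rounded to 4 dp:

21.1493


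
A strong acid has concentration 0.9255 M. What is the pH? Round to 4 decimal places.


A strong acid dissociates completely, so [H+] equals the given concentration.
pH = -log10([H+]) = -log10(0.9255)
pH = 0.03362358, rounded to 4 dp:

0.0336


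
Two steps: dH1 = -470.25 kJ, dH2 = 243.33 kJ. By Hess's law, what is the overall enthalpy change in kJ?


Hess's law: enthalpy is a state function, so add the step enthalpies.
dH_total = dH1 + dH2 = -470.25 + (243.33)
dH_total = -226.92 kJ:

-226.92 kJ


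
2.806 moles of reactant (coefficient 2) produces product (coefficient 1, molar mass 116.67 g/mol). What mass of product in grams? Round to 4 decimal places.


Use the coefficient ratio to convert reactant moles to product moles, then multiply by the product's molar mass.
moles_P = moles_R * (coeff_P / coeff_R) = 2.806 * (1/2) = 1.403
mass_P = moles_P * M_P = 1.403 * 116.67
mass_P = 163.68801 g, rounded to 4 dp:

163.6880 g


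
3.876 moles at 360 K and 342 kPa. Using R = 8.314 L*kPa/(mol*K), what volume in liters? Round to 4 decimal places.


PV = nRT, solve for V = nRT / P.
nRT = 3.876 * 8.314 * 360 = 11601.023
V = 11601.023 / 342
V = 33.92111988 L, rounded to 4 dp:

33.9211 L


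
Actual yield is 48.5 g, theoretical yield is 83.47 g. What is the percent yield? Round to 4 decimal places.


% yield = 100 * actual / theoretical
% yield = 100 * 48.5 / 83.47
% yield = 58.10470828 %, rounded to 4 dp:

58.1047 %


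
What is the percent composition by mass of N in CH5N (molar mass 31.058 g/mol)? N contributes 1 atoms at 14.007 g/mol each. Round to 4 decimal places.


pct = 100 * (n_elem * M_elem) / M_total
mass_contribution = 1 * 14.007 = 14.007 g/mol
pct = 100 * 14.007 / 31.058
pct = 45.09949127 %, rounded to 4 dp:

45.0995 %


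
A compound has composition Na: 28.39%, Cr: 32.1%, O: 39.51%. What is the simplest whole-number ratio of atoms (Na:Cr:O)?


Assume 100 g of compound, divide each mass% by atomic mass to get moles, then normalize by the smallest to get a raw atom ratio.
Moles per 100 g: Na: 28.39/22.99 = 1.2349, Cr: 32.1/51.996 = 0.6174, O: 39.51/15.999 = 2.4695
Raw ratio (divide by min = 0.6174): Na: 2.0, Cr: 1.0, O: 4.0
Multiply by 1 to clear fractions: Na: 2.0 ~= 2, Cr: 1.0 ~= 1, O: 4.0 ~= 4
Reduce by GCD to get the simplest whole-number ratio:

2:1:4


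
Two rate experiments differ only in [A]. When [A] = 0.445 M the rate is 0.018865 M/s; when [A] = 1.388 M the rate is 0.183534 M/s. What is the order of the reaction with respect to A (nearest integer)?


Rate is proportional to [A]^n, so rate2/rate1 = ([A]2/[A]1)^n. Take logs to solve for n.
rate2/rate1 = 0.183534 / 0.018865 = 9.7288
[A]2/[A]1 = 1.388 / 0.445 = 3.1191
n = ln(9.7288) / ln(3.1191) = 2.0
Nearest integer order:

2


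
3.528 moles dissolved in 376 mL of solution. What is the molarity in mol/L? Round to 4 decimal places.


Convert volume to liters: V_L = V_mL / 1000.
V_L = 376 / 1000 = 0.376 L
M = n / V_L = 3.528 / 0.376
M = 9.38297872 mol/L, rounded to 4 dp:

9.3830 mol/L


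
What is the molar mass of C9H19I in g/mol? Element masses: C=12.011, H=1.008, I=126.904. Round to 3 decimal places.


M = sum(count * atomic_mass) over atoms.
M = 9*12.011 + 19*1.008 + 1*126.904
M = 108.099 + 19.152 + 126.904
M = 254.155 g/mol, rounded to 3 dp:

254.155 g/mol


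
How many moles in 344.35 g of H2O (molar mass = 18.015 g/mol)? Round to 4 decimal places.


n = mass / M
n = 344.35 / 18.015
n = 19.1146267 mol, rounded to 4 dp:

19.1146 mol


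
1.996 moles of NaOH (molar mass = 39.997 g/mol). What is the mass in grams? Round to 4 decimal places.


mass = n * M
mass = 1.996 * 39.997
mass = 79.834012 g, rounded to 4 dp:

79.8340 g


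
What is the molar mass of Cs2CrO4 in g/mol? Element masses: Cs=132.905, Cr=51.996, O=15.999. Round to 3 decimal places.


M = sum(count * atomic_mass) over atoms.
M = 2*132.905 + 1*51.996 + 4*15.999
M = 265.81 + 51.996 + 63.996
M = 381.802 g/mol, rounded to 3 dp:

381.802 g/mol


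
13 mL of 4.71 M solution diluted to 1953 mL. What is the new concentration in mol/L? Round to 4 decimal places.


Dilution: M1*V1 = M2*V2, solve for M2.
M2 = M1*V1 / V2
M2 = 4.71 * 13 / 1953
M2 = 61.23 / 1953
M2 = 0.03135177 mol/L, rounded to 4 dp:

0.0314 mol/L


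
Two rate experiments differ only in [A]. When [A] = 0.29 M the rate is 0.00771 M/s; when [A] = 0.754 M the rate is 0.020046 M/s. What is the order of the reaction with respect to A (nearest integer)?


Rate is proportional to [A]^n, so rate2/rate1 = ([A]2/[A]1)^n. Take logs to solve for n.
rate2/rate1 = 0.020046 / 0.00771 = 2.6
[A]2/[A]1 = 0.754 / 0.29 = 2.6
n = ln(2.6) / ln(2.6) = 1.0
Nearest integer order:

1


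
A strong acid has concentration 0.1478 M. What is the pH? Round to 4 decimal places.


A strong acid dissociates completely, so [H+] equals the given concentration.
pH = -log10([H+]) = -log10(0.1478)
pH = 0.83032557, rounded to 4 dp:

0.8303


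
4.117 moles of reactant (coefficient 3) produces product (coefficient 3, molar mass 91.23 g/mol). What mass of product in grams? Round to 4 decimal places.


Use the coefficient ratio to convert reactant moles to product moles, then multiply by the product's molar mass.
moles_P = moles_R * (coeff_P / coeff_R) = 4.117 * (3/3) = 4.117
mass_P = moles_P * M_P = 4.117 * 91.23
mass_P = 375.59391 g, rounded to 4 dp:

375.5939 g


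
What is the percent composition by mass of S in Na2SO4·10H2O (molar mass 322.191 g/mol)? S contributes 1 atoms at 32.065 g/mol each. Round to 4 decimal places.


pct = 100 * (n_elem * M_elem) / M_total
mass_contribution = 1 * 32.065 = 32.065 g/mol
pct = 100 * 32.065 / 322.191
pct = 9.95217123 %, rounded to 4 dp:

9.9522 %


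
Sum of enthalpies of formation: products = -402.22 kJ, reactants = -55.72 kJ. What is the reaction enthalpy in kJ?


dH_rxn = sum(dH_f products) - sum(dH_f reactants)
dH_rxn = -402.22 - (-55.72)
dH_rxn = -346.5 kJ:

-346.50 kJ


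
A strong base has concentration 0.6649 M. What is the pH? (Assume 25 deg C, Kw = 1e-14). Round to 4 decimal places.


A strong base dissociates completely, so [OH-] equals the given concentration.
pOH = -log10([OH-]) = -log10(0.6649) = 0.177244
pH = 14 - pOH = 14 - 0.177244
pH = 13.822756, rounded to 4 dp:

13.8228


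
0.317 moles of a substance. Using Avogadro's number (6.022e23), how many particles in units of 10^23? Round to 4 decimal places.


N = n * NA, then divide by 1e23 for the requested units.
N / 1e23 = n * 6.022
N / 1e23 = 0.317 * 6.022
N / 1e23 = 1.908974, rounded to 4 dp:

1.9090


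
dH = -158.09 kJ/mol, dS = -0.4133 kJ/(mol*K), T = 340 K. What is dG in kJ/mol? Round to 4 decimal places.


Gibbs: dG = dH - T*dS (consistent units, dS already in kJ/(mol*K)).
T*dS = 340 * -0.4133 = -140.522
dG = -158.09 - (-140.522)
dG = -17.568 kJ/mol, rounded to 4 dp:

-17.5680 kJ/mol


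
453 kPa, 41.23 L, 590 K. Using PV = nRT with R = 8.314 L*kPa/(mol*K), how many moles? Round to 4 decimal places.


PV = nRT, solve for n = PV / (RT).
PV = 453 * 41.23 = 18677.19
RT = 8.314 * 590 = 4905.26
n = 18677.19 / 4905.26
n = 3.8075841 mol, rounded to 4 dp:

3.8076 mol


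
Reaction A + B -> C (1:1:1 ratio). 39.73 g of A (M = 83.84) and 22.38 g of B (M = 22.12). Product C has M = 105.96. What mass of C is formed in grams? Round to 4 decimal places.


Find moles of each reactant; the smaller value is the limiting reagent in a 1:1:1 reaction, so moles_C equals moles of the limiter.
n_A = mass_A / M_A = 39.73 / 83.84 = 0.473879 mol
n_B = mass_B / M_B = 22.38 / 22.12 = 1.011754 mol
Limiting reagent: A (smaller), n_limiting = 0.473879 mol
mass_C = n_limiting * M_C = 0.473879 * 105.96
mass_C = 50.21221884 g, rounded to 4 dp:

50.2122 g


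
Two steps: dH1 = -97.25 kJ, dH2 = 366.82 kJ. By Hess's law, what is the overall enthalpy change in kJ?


Hess's law: enthalpy is a state function, so add the step enthalpies.
dH_total = dH1 + dH2 = -97.25 + (366.82)
dH_total = 269.57 kJ:

269.57 kJ


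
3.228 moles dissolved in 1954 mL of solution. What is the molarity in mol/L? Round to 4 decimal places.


Convert volume to liters: V_L = V_mL / 1000.
V_L = 1954 / 1000 = 1.954 L
M = n / V_L = 3.228 / 1.954
M = 1.65199591 mol/L, rounded to 4 dp:

1.6520 mol/L


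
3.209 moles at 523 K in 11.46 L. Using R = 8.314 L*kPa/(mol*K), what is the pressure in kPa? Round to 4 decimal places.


PV = nRT, solve for P = nRT / V.
nRT = 3.209 * 8.314 * 523 = 13953.4444
P = 13953.4444 / 11.46
P = 1217.57804538 kPa, rounded to 4 dp:

1217.5780 kPa


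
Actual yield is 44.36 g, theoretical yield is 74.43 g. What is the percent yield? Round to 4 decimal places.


% yield = 100 * actual / theoretical
% yield = 100 * 44.36 / 74.43
% yield = 59.59962381 %, rounded to 4 dp:

59.5996 %


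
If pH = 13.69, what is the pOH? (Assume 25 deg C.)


At 25 deg C, pH + pOH = 14.
pOH = 14 - pH = 14 - 13.69
pOH = 0.31:

0.31


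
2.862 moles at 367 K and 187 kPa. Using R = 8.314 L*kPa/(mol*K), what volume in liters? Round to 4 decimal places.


PV = nRT, solve for V = nRT / P.
nRT = 2.862 * 8.314 * 367 = 8732.6432
V = 8732.6432 / 187
V = 46.69862674 L, rounded to 4 dp:

46.6986 L


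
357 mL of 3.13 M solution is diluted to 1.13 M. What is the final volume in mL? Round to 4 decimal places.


Dilution: M1*V1 = M2*V2, solve for V2.
V2 = M1*V1 / M2
V2 = 3.13 * 357 / 1.13
V2 = 1117.41 / 1.13
V2 = 988.85840708 mL, rounded to 4 dp:

988.8584 mL


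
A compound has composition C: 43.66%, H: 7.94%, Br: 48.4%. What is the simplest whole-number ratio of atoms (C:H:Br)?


Assume 100 g of compound, divide each mass% by atomic mass to get moles, then normalize by the smallest to get a raw atom ratio.
Moles per 100 g: C: 43.66/12.011 = 3.635, H: 7.94/1.008 = 7.877, Br: 48.4/79.904 = 0.6057
Raw ratio (divide by min = 0.6057): C: 6.001, H: 13.004, Br: 1.0
Multiply by 1 to clear fractions: C: 6.001 ~= 6, H: 13.004 ~= 13, Br: 1.0 ~= 1
Reduce by GCD to get the simplest whole-number ratio:

6:13:1


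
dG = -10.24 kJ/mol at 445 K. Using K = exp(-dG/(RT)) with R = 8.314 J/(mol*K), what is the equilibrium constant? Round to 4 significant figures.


dG is in kJ/mol; multiply by 1000 to match R in J/(mol*K).
RT = 8.314 * 445 = 3699.73 J/mol
exponent = -dG*1000 / (RT) = -(-10.24*1000) / 3699.73 = 2.76776954
K = exp(2.76776954)
K = 15.923079, rounded to 4 significant figures:

15.92


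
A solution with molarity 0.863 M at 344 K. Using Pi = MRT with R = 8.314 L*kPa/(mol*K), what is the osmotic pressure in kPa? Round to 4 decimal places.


Osmotic pressure (van't Hoff): Pi = M*R*T.
RT = 8.314 * 344 = 2860.016
Pi = 0.863 * 2860.016
Pi = 2468.193808 kPa, rounded to 4 dp:

2468.1938 kPa


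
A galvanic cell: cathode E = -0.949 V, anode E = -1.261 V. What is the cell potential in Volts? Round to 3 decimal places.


Standard cell potential: E_cell = E_cathode - E_anode.
E_cell = -0.949 - (-1.261)
E_cell = 0.312 V, rounded to 3 dp:

0.312 V


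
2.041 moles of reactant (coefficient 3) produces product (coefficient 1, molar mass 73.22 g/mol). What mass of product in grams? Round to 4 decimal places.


Use the coefficient ratio to convert reactant moles to product moles, then multiply by the product's molar mass.
moles_P = moles_R * (coeff_P / coeff_R) = 2.041 * (1/3) = 0.680333
mass_P = moles_P * M_P = 0.680333 * 73.22
mass_P = 49.81398226 g, rounded to 4 dp:

49.8140 g


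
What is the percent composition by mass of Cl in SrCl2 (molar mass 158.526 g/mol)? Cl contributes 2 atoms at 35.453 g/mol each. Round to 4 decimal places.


pct = 100 * (n_elem * M_elem) / M_total
mass_contribution = 2 * 35.453 = 70.906 g/mol
pct = 100 * 70.906 / 158.526
pct = 44.72830955 %, rounded to 4 dp:

44.7283 %


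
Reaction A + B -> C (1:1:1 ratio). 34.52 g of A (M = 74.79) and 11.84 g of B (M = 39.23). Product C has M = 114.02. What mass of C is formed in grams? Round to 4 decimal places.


Find moles of each reactant; the smaller value is the limiting reagent in a 1:1:1 reaction, so moles_C equals moles of the limiter.
n_A = mass_A / M_A = 34.52 / 74.79 = 0.461559 mol
n_B = mass_B / M_B = 11.84 / 39.23 = 0.30181 mol
Limiting reagent: B (smaller), n_limiting = 0.30181 mol
mass_C = n_limiting * M_C = 0.30181 * 114.02
mass_C = 34.4123762 g, rounded to 4 dp:

34.4124 g


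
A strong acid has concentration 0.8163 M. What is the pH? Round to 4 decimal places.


A strong acid dissociates completely, so [H+] equals the given concentration.
pH = -log10([H+]) = -log10(0.8163)
pH = 0.0881502, rounded to 4 dp:

0.0882


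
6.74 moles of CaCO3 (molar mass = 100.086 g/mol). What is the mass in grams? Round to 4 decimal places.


mass = n * M
mass = 6.74 * 100.086
mass = 674.57964 g, rounded to 4 dp:

674.5796 g


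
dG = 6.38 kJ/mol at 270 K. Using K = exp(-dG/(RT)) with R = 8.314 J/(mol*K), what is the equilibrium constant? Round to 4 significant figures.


dG is in kJ/mol; multiply by 1000 to match R in J/(mol*K).
RT = 8.314 * 270 = 2244.78 J/mol
exponent = -dG*1000 / (RT) = -(6.38*1000) / 2244.78 = -2.84214934
K = exp(-2.84214934)
K = 0.058300224, rounded to 4 significant figures:

0.05830


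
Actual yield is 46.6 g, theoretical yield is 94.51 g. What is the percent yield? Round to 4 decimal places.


% yield = 100 * actual / theoretical
% yield = 100 * 46.6 / 94.51
% yield = 49.30695165 %, rounded to 4 dp:

49.3070 %


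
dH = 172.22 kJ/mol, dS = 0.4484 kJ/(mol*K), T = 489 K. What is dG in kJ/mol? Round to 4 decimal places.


Gibbs: dG = dH - T*dS (consistent units, dS already in kJ/(mol*K)).
T*dS = 489 * 0.4484 = 219.2676
dG = 172.22 - (219.2676)
dG = -47.0476 kJ/mol, rounded to 4 dp:

-47.0476 kJ/mol


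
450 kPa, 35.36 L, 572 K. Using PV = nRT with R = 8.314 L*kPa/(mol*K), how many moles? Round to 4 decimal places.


PV = nRT, solve for n = PV / (RT).
PV = 450 * 35.36 = 15912.0
RT = 8.314 * 572 = 4755.608
n = 15912.0 / 4755.608
n = 3.34594441 mol, rounded to 4 dp:

3.3459 mol


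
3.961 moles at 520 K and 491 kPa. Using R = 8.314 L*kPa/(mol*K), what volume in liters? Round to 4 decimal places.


PV = nRT, solve for V = nRT / P.
nRT = 3.961 * 8.314 * 520 = 17124.5121
V = 17124.5121 / 491
V = 34.87680672 L, rounded to 4 dp:

34.8768 L


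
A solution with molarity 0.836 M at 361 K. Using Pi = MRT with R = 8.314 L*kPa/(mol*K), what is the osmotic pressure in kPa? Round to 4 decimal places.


Osmotic pressure (van't Hoff): Pi = M*R*T.
RT = 8.314 * 361 = 3001.354
Pi = 0.836 * 3001.354
Pi = 2509.131944 kPa, rounded to 4 dp:

2509.1319 kPa


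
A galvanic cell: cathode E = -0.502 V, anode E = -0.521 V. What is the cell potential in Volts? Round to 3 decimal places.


Standard cell potential: E_cell = E_cathode - E_anode.
E_cell = -0.502 - (-0.521)
E_cell = 0.019 V, rounded to 3 dp:

0.019 V


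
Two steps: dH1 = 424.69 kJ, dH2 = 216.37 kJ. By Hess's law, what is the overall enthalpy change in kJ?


Hess's law: enthalpy is a state function, so add the step enthalpies.
dH_total = dH1 + dH2 = 424.69 + (216.37)
dH_total = 641.06 kJ:

641.06 kJ


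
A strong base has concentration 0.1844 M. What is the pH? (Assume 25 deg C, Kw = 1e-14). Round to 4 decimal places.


A strong base dissociates completely, so [OH-] equals the given concentration.
pOH = -log10([OH-]) = -log10(0.1844) = 0.734239
pH = 14 - pOH = 14 - 0.734239
pH = 13.265761, rounded to 4 dp:

13.2658


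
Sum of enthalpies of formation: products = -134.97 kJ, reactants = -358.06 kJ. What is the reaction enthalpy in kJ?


dH_rxn = sum(dH_f products) - sum(dH_f reactants)
dH_rxn = -134.97 - (-358.06)
dH_rxn = 223.09 kJ:

223.09 kJ


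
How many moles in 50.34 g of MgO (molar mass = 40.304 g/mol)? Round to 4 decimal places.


n = mass / M
n = 50.34 / 40.304
n = 1.24900754 mol, rounded to 4 dp:

1.2490 mol


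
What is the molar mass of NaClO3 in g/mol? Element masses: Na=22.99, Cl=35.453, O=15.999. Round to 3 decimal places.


M = sum(count * atomic_mass) over atoms.
M = 1*22.99 + 1*35.453 + 3*15.999
M = 22.99 + 35.453 + 47.997
M = 106.44 g/mol, rounded to 3 dp:

106.440 g/mol


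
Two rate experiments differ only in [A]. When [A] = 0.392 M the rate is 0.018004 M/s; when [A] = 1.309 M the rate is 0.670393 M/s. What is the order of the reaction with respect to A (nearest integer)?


Rate is proportional to [A]^n, so rate2/rate1 = ([A]2/[A]1)^n. Take logs to solve for n.
rate2/rate1 = 0.670393 / 0.018004 = 37.2358
[A]2/[A]1 = 1.309 / 0.392 = 3.3393
n = ln(37.2358) / ln(3.3393) = 3.0
Nearest integer order:

3


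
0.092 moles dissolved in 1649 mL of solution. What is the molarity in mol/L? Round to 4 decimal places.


Convert volume to liters: V_L = V_mL / 1000.
V_L = 1649 / 1000 = 1.649 L
M = n / V_L = 0.092 / 1.649
M = 0.05579139 mol/L, rounded to 4 dp:

0.0558 mol/L


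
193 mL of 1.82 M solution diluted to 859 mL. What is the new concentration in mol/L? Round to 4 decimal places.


Dilution: M1*V1 = M2*V2, solve for M2.
M2 = M1*V1 / V2
M2 = 1.82 * 193 / 859
M2 = 351.26 / 859
M2 = 0.40891735 mol/L, rounded to 4 dp:

0.4089 mol/L


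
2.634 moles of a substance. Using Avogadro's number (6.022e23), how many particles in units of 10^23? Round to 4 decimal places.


N = n * NA, then divide by 1e23 for the requested units.
N / 1e23 = n * 6.022
N / 1e23 = 2.634 * 6.022
N / 1e23 = 15.861948, rounded to 4 dp:

15.8619


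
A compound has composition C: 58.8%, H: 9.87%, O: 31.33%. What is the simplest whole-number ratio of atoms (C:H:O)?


Assume 100 g of compound, divide each mass% by atomic mass to get moles, then normalize by the smallest to get a raw atom ratio.
Moles per 100 g: C: 58.8/12.011 = 4.8955, H: 9.87/1.008 = 9.7917, O: 31.33/15.999 = 1.9582
Raw ratio (divide by min = 1.9582): C: 2.5, H: 5.0, O: 1.0
Multiply by 2 to clear fractions: C: 5.0 ~= 5, H: 10.0 ~= 10, O: 2.0 ~= 2
Reduce by GCD to get the simplest whole-number ratio:

5:10:2


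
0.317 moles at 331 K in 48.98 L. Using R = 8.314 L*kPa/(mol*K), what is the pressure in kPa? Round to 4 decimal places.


PV = nRT, solve for P = nRT / V.
nRT = 0.317 * 8.314 * 331 = 872.3631
P = 872.3631 / 48.98
P = 17.8105982 kPa, rounded to 4 dp:

17.8106 kPa


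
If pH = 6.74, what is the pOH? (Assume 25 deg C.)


At 25 deg C, pH + pOH = 14.
pOH = 14 - pH = 14 - 6.74
pOH = 7.26:

7.26


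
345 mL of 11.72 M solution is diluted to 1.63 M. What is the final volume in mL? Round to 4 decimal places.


Dilution: M1*V1 = M2*V2, solve for V2.
V2 = M1*V1 / M2
V2 = 11.72 * 345 / 1.63
V2 = 4043.4 / 1.63
V2 = 2480.61349693 mL, rounded to 4 dp:

2480.6135 mL


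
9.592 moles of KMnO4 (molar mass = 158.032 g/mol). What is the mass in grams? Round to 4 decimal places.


mass = n * M
mass = 9.592 * 158.032
mass = 1515.842944 g, rounded to 4 dp:

1515.8429 g


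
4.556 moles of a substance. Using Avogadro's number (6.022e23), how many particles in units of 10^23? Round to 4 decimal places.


N = n * NA, then divide by 1e23 for the requested units.
N / 1e23 = n * 6.022
N / 1e23 = 4.556 * 6.022
N / 1e23 = 27.436232, rounded to 4 dp:

27.4362


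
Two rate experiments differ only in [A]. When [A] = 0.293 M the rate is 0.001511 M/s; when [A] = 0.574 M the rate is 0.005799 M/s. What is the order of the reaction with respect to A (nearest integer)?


Rate is proportional to [A]^n, so rate2/rate1 = ([A]2/[A]1)^n. Take logs to solve for n.
rate2/rate1 = 0.005799 / 0.001511 = 3.8379
[A]2/[A]1 = 0.574 / 0.293 = 1.959
n = ln(3.8379) / ln(1.959) = 2.0
Nearest integer order:

2


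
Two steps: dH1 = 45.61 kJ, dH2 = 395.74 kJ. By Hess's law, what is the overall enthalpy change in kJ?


Hess's law: enthalpy is a state function, so add the step enthalpies.
dH_total = dH1 + dH2 = 45.61 + (395.74)
dH_total = 441.35 kJ:

441.35 kJ


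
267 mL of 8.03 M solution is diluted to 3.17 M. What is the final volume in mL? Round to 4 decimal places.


Dilution: M1*V1 = M2*V2, solve for V2.
V2 = M1*V1 / M2
V2 = 8.03 * 267 / 3.17
V2 = 2144.01 / 3.17
V2 = 676.34384858 mL, rounded to 4 dp:

676.3438 mL


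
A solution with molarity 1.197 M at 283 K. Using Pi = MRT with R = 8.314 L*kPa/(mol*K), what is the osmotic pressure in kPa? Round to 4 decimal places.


Osmotic pressure (van't Hoff): Pi = M*R*T.
RT = 8.314 * 283 = 2352.862
Pi = 1.197 * 2352.862
Pi = 2816.375814 kPa, rounded to 4 dp:

2816.3758 kPa


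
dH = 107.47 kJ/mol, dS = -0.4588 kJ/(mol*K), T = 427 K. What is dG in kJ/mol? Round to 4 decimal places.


Gibbs: dG = dH - T*dS (consistent units, dS already in kJ/(mol*K)).
T*dS = 427 * -0.4588 = -195.9076
dG = 107.47 - (-195.9076)
dG = 303.3776 kJ/mol, rounded to 4 dp:

303.3776 kJ/mol


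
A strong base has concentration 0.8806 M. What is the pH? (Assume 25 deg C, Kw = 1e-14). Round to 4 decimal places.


A strong base dissociates completely, so [OH-] equals the given concentration.
pOH = -log10([OH-]) = -log10(0.8806) = 0.055221
pH = 14 - pOH = 14 - 0.055221
pH = 13.944779, rounded to 4 dp:

13.9448


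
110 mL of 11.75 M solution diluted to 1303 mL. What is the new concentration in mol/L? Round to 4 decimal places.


Dilution: M1*V1 = M2*V2, solve for M2.
M2 = M1*V1 / V2
M2 = 11.75 * 110 / 1303
M2 = 1292.5 / 1303
M2 = 0.99194167 mol/L, rounded to 4 dp:

0.9919 mol/L


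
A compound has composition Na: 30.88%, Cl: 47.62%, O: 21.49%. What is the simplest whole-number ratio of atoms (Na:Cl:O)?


Assume 100 g of compound, divide each mass% by atomic mass to get moles, then normalize by the smallest to get a raw atom ratio.
Moles per 100 g: Na: 30.88/22.99 = 1.3432, Cl: 47.62/35.453 = 1.3432, O: 21.49/15.999 = 1.3432
Raw ratio (divide by min = 1.3432): Na: 1.0, Cl: 1.0, O: 1.0
Multiply by 1 to clear fractions: Na: 1.0 ~= 1, Cl: 1.0 ~= 1, O: 1.0 ~= 1
Reduce by GCD to get the simplest whole-number ratio:

1:1:1


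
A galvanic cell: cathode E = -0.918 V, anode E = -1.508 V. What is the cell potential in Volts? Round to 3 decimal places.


Standard cell potential: E_cell = E_cathode - E_anode.
E_cell = -0.918 - (-1.508)
E_cell = 0.59 V, rounded to 3 dp:

0.590 V


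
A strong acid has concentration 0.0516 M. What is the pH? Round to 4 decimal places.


A strong acid dissociates completely, so [H+] equals the given concentration.
pH = -log10([H+]) = -log10(0.0516)
pH = 1.2873503, rounded to 4 dp:

1.2874


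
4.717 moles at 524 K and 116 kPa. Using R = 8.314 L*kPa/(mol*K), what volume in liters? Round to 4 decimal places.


PV = nRT, solve for V = nRT / P.
nRT = 4.717 * 8.314 * 524 = 20549.7803
V = 20549.7803 / 116
V = 177.15327845 L, rounded to 4 dp:

177.1533 L


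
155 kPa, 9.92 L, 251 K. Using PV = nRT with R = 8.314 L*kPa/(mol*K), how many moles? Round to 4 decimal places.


PV = nRT, solve for n = PV / (RT).
PV = 155 * 9.92 = 1537.6
RT = 8.314 * 251 = 2086.814
n = 1537.6 / 2086.814
n = 0.73681699 mol, rounded to 4 dp:

0.7368 mol


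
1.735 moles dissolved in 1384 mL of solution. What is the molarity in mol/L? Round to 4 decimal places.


Convert volume to liters: V_L = V_mL / 1000.
V_L = 1384 / 1000 = 1.384 L
M = n / V_L = 1.735 / 1.384
M = 1.25361272 mol/L, rounded to 4 dp:

1.2536 mol/L


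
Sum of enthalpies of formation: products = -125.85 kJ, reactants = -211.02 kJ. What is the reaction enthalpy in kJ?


dH_rxn = sum(dH_f products) - sum(dH_f reactants)
dH_rxn = -125.85 - (-211.02)
dH_rxn = 85.17 kJ:

85.17 kJ


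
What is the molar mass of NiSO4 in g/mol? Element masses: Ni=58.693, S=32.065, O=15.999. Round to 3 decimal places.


M = sum(count * atomic_mass) over atoms.
M = 1*58.693 + 1*32.065 + 4*15.999
M = 58.693 + 32.065 + 63.996
M = 154.754 g/mol, rounded to 3 dp:

154.754 g/mol


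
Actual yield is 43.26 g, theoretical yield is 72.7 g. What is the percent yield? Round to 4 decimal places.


% yield = 100 * actual / theoretical
% yield = 100 * 43.26 / 72.7
% yield = 59.50481431 %, rounded to 4 dp:

59.5048 %


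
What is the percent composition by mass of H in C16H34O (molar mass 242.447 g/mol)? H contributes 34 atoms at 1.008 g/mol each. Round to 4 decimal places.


pct = 100 * (n_elem * M_elem) / M_total
mass_contribution = 34 * 1.008 = 34.272 g/mol
pct = 100 * 34.272 / 242.447
pct = 14.13587299 %, rounded to 4 dp:

14.1359 %


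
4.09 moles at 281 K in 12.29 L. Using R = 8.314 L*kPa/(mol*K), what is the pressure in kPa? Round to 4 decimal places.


PV = nRT, solve for P = nRT / V.
nRT = 4.09 * 8.314 * 281 = 9555.1971
P = 9555.1971 / 12.29
P = 777.47738812 kPa, rounded to 4 dp:

777.4774 kPa


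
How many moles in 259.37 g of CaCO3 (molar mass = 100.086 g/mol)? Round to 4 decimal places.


n = mass / M
n = 259.37 / 100.086
n = 2.59147133 mol, rounded to 4 dp:

2.5915 mol


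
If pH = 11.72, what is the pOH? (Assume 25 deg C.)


At 25 deg C, pH + pOH = 14.
pOH = 14 - pH = 14 - 11.72
pOH = 2.28:

2.28


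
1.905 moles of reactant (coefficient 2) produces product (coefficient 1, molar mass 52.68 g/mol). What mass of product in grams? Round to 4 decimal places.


Use the coefficient ratio to convert reactant moles to product moles, then multiply by the product's molar mass.
moles_P = moles_R * (coeff_P / coeff_R) = 1.905 * (1/2) = 0.9525
mass_P = moles_P * M_P = 0.9525 * 52.68
mass_P = 50.1777 g, rounded to 4 dp:

50.1777 g


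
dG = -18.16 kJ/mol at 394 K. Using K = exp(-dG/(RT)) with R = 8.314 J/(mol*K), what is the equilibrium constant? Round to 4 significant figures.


dG is in kJ/mol; multiply by 1000 to match R in J/(mol*K).
RT = 8.314 * 394 = 3275.716 J/mol
exponent = -dG*1000 / (RT) = -(-18.16*1000) / 3275.716 = 5.54382614
K = exp(5.54382614)
K = 255.6543, rounded to 4 significant figures:

255.7


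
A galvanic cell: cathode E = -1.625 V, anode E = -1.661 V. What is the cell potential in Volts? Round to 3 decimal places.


Standard cell potential: E_cell = E_cathode - E_anode.
E_cell = -1.625 - (-1.661)
E_cell = 0.036 V, rounded to 3 dp:

0.036 V


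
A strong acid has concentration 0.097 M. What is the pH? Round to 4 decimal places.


A strong acid dissociates completely, so [H+] equals the given concentration.
pH = -log10([H+]) = -log10(0.097)
pH = 1.01322827, rounded to 4 dp:

1.0132


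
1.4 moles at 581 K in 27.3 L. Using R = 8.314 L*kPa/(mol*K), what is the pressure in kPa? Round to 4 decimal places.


PV = nRT, solve for P = nRT / V.
nRT = 1.4 * 8.314 * 581 = 6762.6076
P = 6762.6076 / 27.3
P = 247.7145641 kPa, rounded to 4 dp:

247.7146 kPa


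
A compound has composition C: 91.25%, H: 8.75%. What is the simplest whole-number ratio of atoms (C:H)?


Assume 100 g of compound, divide each mass% by atomic mass to get moles, then normalize by the smallest to get a raw atom ratio.
Moles per 100 g: C: 91.25/12.011 = 7.5972, H: 8.75/1.008 = 8.6806
Raw ratio (divide by min = 7.5972): C: 1.0, H: 1.143
Multiply by 7 to clear fractions: C: 7.0 ~= 7, H: 7.998 ~= 8
Reduce by GCD to get the simplest whole-number ratio:

7:8


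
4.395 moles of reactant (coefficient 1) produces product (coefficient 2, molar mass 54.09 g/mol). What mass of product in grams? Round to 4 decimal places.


Use the coefficient ratio to convert reactant moles to product moles, then multiply by the product's molar mass.
moles_P = moles_R * (coeff_P / coeff_R) = 4.395 * (2/1) = 8.79
mass_P = moles_P * M_P = 8.79 * 54.09
mass_P = 475.4511 g, rounded to 4 dp:

475.4511 g


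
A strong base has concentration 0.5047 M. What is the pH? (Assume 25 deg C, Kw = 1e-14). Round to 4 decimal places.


A strong base dissociates completely, so [OH-] equals the given concentration.
pOH = -log10([OH-]) = -log10(0.5047) = 0.296967
pH = 14 - pOH = 14 - 0.296967
pH = 13.703033, rounded to 4 dp:

13.7030


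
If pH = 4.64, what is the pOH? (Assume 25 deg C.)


At 25 deg C, pH + pOH = 14.
pOH = 14 - pH = 14 - 4.64
pOH = 9.36:

9.36


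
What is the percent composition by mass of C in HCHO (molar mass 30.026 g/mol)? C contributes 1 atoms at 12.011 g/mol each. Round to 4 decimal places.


pct = 100 * (n_elem * M_elem) / M_total
mass_contribution = 1 * 12.011 = 12.011 g/mol
pct = 100 * 12.011 / 30.026
pct = 40.00199827 %, rounded to 4 dp:

40.0020 %


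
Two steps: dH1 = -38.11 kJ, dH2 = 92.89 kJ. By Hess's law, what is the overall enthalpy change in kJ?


Hess's law: enthalpy is a state function, so add the step enthalpies.
dH_total = dH1 + dH2 = -38.11 + (92.89)
dH_total = 54.78 kJ:

54.78 kJ


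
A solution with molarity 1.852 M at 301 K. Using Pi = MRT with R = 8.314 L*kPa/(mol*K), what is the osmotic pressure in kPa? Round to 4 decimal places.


Osmotic pressure (van't Hoff): Pi = M*R*T.
RT = 8.314 * 301 = 2502.514
Pi = 1.852 * 2502.514
Pi = 4634.655928 kPa, rounded to 4 dp:

4634.6559 kPa


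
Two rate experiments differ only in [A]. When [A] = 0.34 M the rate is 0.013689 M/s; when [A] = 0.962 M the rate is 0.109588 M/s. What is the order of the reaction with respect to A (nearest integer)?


Rate is proportional to [A]^n, so rate2/rate1 = ([A]2/[A]1)^n. Take logs to solve for n.
rate2/rate1 = 0.109588 / 0.013689 = 8.0056
[A]2/[A]1 = 0.962 / 0.34 = 2.8294
n = ln(8.0056) / ln(2.8294) = 2.0
Nearest integer order:

2


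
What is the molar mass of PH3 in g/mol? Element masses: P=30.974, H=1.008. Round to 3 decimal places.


M = sum(count * atomic_mass) over atoms.
M = 1*30.974 + 3*1.008
M = 30.974 + 3.024
M = 33.998 g/mol, rounded to 3 dp:

33.998 g/mol


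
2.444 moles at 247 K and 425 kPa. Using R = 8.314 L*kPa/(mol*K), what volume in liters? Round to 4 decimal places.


PV = nRT, solve for V = nRT / P.
nRT = 2.444 * 8.314 * 247 = 5018.8958
V = 5018.8958 / 425
V = 11.80916659 L, rounded to 4 dp:

11.8092 L


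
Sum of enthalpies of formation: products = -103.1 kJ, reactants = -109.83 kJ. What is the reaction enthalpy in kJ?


dH_rxn = sum(dH_f products) - sum(dH_f reactants)
dH_rxn = -103.1 - (-109.83)
dH_rxn = 6.73 kJ:

6.73 kJ


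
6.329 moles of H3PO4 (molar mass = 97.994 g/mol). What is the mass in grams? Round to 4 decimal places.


mass = n * M
mass = 6.329 * 97.994
mass = 620.204026 g, rounded to 4 dp:

620.2040 g


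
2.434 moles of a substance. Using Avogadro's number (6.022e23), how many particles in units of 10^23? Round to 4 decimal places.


N = n * NA, then divide by 1e23 for the requested units.
N / 1e23 = n * 6.022
N / 1e23 = 2.434 * 6.022
N / 1e23 = 14.657548, rounded to 4 dp:

14.6575


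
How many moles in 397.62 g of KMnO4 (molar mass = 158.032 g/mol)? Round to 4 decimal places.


n = mass / M
n = 397.62 / 158.032
n = 2.51607269 mol, rounded to 4 dp:

2.5161 mol


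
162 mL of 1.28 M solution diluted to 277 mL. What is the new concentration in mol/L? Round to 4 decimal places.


Dilution: M1*V1 = M2*V2, solve for M2.
M2 = M1*V1 / V2
M2 = 1.28 * 162 / 277
M2 = 207.36 / 277
M2 = 0.74859206 mol/L, rounded to 4 dp:

0.7486 mol/L


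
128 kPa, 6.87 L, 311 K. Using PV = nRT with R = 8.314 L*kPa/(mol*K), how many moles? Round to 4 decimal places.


PV = nRT, solve for n = PV / (RT).
PV = 128 * 6.87 = 879.36
RT = 8.314 * 311 = 2585.654
n = 879.36 / 2585.654
n = 0.34009191 mol, rounded to 4 dp:

0.3401 mol


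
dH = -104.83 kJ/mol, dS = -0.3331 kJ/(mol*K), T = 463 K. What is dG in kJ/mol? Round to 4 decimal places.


Gibbs: dG = dH - T*dS (consistent units, dS already in kJ/(mol*K)).
T*dS = 463 * -0.3331 = -154.2253
dG = -104.83 - (-154.2253)
dG = 49.3953 kJ/mol, rounded to 4 dp:

49.3953 kJ/mol


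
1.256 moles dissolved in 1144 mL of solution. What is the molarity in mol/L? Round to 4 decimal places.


Convert volume to liters: V_L = V_mL / 1000.
V_L = 1144 / 1000 = 1.144 L
M = n / V_L = 1.256 / 1.144
M = 1.0979021 mol/L, rounded to 4 dp:

1.0979 mol/L


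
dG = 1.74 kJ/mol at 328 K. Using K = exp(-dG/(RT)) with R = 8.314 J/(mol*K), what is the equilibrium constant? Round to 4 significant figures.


dG is in kJ/mol; multiply by 1000 to match R in J/(mol*K).
RT = 8.314 * 328 = 2726.992 J/mol
exponent = -dG*1000 / (RT) = -(1.74*1000) / 2726.992 = -0.63806568
K = exp(-0.63806568)
K = 0.52831336, rounded to 4 significant figures:

0.5283


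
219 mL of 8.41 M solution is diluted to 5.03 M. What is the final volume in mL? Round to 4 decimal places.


Dilution: M1*V1 = M2*V2, solve for V2.
V2 = M1*V1 / M2
V2 = 8.41 * 219 / 5.03
V2 = 1841.79 / 5.03
V2 = 366.1610338 mL, rounded to 4 dp:

366.1610 mL


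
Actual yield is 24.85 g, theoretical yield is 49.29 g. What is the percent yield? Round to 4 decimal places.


% yield = 100 * actual / theoretical
% yield = 100 * 24.85 / 49.29
% yield = 50.41590586 %, rounded to 4 dp:

50.4159 %


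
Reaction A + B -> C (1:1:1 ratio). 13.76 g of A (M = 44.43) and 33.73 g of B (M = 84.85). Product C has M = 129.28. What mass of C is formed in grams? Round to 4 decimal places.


Find moles of each reactant; the smaller value is the limiting reagent in a 1:1:1 reaction, so moles_C equals moles of the limiter.
n_A = mass_A / M_A = 13.76 / 44.43 = 0.309701 mol
n_B = mass_B / M_B = 33.73 / 84.85 = 0.397525 mol
Limiting reagent: A (smaller), n_limiting = 0.309701 mol
mass_C = n_limiting * M_C = 0.309701 * 129.28
mass_C = 40.03814528 g, rounded to 4 dp:

40.0381 g


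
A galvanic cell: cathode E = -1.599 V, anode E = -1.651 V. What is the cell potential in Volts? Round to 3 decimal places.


Standard cell potential: E_cell = E_cathode - E_anode.
E_cell = -1.599 - (-1.651)
E_cell = 0.052 V, rounded to 3 dp:

0.052 V


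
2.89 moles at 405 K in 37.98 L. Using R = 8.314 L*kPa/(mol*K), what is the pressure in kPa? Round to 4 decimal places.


PV = nRT, solve for P = nRT / V.
nRT = 2.89 * 8.314 * 405 = 9731.1213
P = 9731.1213 / 37.98
P = 256.21699052 kPa, rounded to 4 dp:

256.2170 kPa


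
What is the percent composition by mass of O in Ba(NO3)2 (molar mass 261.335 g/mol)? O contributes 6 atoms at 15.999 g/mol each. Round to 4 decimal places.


pct = 100 * (n_elem * M_elem) / M_total
mass_contribution = 6 * 15.999 = 95.994 g/mol
pct = 100 * 95.994 / 261.335
pct = 36.7321637 %, rounded to 4 dp:

36.7322 %
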